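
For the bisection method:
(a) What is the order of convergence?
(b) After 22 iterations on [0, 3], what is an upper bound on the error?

(a) Bisection has linear (order 1) convergence; the error is halved each step.

(b) Error bound = (b-a)/2^n = (3 - 0)/2^{22}
    = 3/2^{22}

(a) 1 (linear); (b) error ≤ 7.15e-07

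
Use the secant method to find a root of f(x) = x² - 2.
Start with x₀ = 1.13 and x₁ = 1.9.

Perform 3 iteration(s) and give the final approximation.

f(x) = x² - 2
x₀ = 1.13, x₁ = 1.9

Secant formula: x_{n+1} = x_n - f(x_n)(x_n - x_{n-1})/(f(x_n) - f(x_{n-1}))

Iteration 1:
  f(1.130000) = -0.723100
  f(1.900000) = 1.610000
  x_2 = 1.900000 - 1.610000×(1.900000 - 1.130000)/(1.610000 - (-0.723100))
       = 1.368647
Iteration 2:
  f(1.900000) = 1.610000
  f(1.368647) = -0.126806
  x_3 = 1.368647 - (-0.126806)×(1.368647 - 1.900000)/(-0.126806 - 1.610000)
       = 1.407441
Iteration 3:
  f(1.368647) = -0.126806
  f(1.407441) = -0.019109
  x_4 = 1.407441 - (-0.019109)×(1.407441 - 1.368647)/(-0.019109 - (-0.126806))
       = 1.414325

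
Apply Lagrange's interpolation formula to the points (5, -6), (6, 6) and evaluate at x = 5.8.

Lagrange interpolation formula:
P(x) = Σ yᵢ × Lᵢ(x)
where Lᵢ(x) = Π_{j≠i} (x - xⱼ)/(xᵢ - xⱼ)

L_0(5.8) = (5.8 - 6)/(5 - 6) = 0.200000
L_1(5.8) = (5.8 - 5)/(6 - 5) = 0.800000

P(5.8) = (-6)×L_0(5.8) + 6×L_1(5.8)
P(5.8) = 3.600000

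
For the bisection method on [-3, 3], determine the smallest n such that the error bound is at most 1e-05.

We need (b-a)/2^n ≤ 1e-05
(3 - (-3))/2^n ≤ 1e-05
6/2^n ≤ 1e-05
2^n ≥ 600000
n ≥ log₂(600000) = 19.19
n ≥ 20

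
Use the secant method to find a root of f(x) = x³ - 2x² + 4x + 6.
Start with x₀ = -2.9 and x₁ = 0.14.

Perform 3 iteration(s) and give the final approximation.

f(x) = x³ - 2x² + 4x + 6
x₀ = -2.9, x₁ = 0.14

Secant formula: x_{n+1} = x_n - f(x_n)(x_n - x_{n-1})/(f(x_n) - f(x_{n-1}))

Iteration 1:
  f(-2.900000) = -46.809000
  f(0.140000) = 6.523544
  x_2 = 0.140000 - 6.523544×(0.140000 - (-2.900000))/(6.523544 - (-46.809000))
       = -0.231848
Iteration 2:
  f(0.140000) = 6.523544
  f(-0.231848) = 4.952641
  x_3 = -0.231848 - 4.952641×(-0.231848 - 0.140000)/(4.952641 - 6.523544)
       = -1.404184
Iteration 3:
  f(-0.231848) = 4.952641
  f(-1.404184) = -6.328878
  x_4 = -1.404184 - (-6.328878)×(-1.404184 - (-0.231848))/(-6.328878 - 4.952641)
       = -0.746509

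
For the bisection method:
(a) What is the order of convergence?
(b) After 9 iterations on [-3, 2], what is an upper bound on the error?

(a) Bisection has linear (order 1) convergence; the error is halved each step.

(b) Error bound = (b-a)/2^n = (2 - (-3))/2^{9}
    = 5/2^{9}

(a) 1 (linear); (b) error ≤ 9.77e-03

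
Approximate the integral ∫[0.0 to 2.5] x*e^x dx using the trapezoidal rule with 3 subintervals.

f(x) = x*e^x
a = 0.0, b = 2.5, n = 3
h = (b - a)/n = 0.833333

Trapezoidal rule: (h/2)[f(x₀) + 2f(x₁) + 2f(x₂) + ... + f(xₙ)]

x_0 = 0.0000, f(x_0) = 0.000000, coefficient = 1
x_1 = 0.8333, f(x_1) = 1.917480, coefficient = 2
x_2 = 1.6667, f(x_2) = 8.824150, coefficient = 2
x_3 = 2.5000, f(x_3) = 30.456235, coefficient = 1

I ≈ (0.833333/2) × 51.939495 = 21.641456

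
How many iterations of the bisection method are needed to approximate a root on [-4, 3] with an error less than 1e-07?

We need (b-a)/2^n ≤ 1e-07
(3 - (-4))/2^n ≤ 1e-07
7/2^n ≤ 1e-07
2^n ≥ 70000000
n ≥ log₂(70000000) = 26.06
n ≥ 27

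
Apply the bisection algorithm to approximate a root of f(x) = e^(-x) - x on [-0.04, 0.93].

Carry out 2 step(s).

f(x) = e^(-x) - x
Initial interval: [-0.04, 0.93]

Iteration 1:
  c_1 = (-0.040000 + 0.930000)/2 = 0.445000
  f(c_1) = f(0.445000) = 0.195824
  f(a) × f(c) ≥ 0, new interval: [0.445000, 0.930000]
Iteration 2:
  c_2 = (0.445000 + 0.930000)/2 = 0.687500
  f(c_2) = f(0.687500) = -0.184668
  f(a) × f(c) < 0, new interval: [0.445000, 0.687500]

After 2 iteration(s), the approximation is c_2 = 0.687500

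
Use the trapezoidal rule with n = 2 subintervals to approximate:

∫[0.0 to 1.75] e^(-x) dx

f(x) = e^(-x)
a = 0.0, b = 1.75, n = 2
h = (b - a)/n = 0.875000

Trapezoidal rule: (h/2)[f(x₀) + 2f(x₁) + 2f(x₂) + ... + f(xₙ)]

x_0 = 0.0000, f(x_0) = 1.000000, coefficient = 1
x_1 = 0.8750, f(x_1) = 0.416862, coefficient = 2
x_2 = 1.7500, f(x_2) = 0.173774, coefficient = 1

I ≈ (0.875000/2) × 2.007498 = 0.878280
Exact value: 0.826226
Error: 0.052054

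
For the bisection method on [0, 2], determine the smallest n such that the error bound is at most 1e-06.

We need (b-a)/2^n ≤ 1e-06
(2 - 0)/2^n ≤ 1e-06
2/2^n ≤ 1e-06
2^n ≥ 2000000
n ≥ log₂(2000000) = 20.93
n ≥ 21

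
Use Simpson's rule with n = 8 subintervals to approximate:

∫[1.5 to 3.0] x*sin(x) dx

f(x) = x*sin(x)
a = 1.5, b = 3.0, n = 8
h = (b - a)/n = 0.187500

Simpson's rule: (h/3)[f(x₀) + 4f(x₁) + 2f(x₂) + ... + f(xₙ)]

x_0 = 1.5000, f(x_0) = 1.496242, coefficient = 1
x_1 = 1.6875, f(x_1) = 1.676021, coefficient = 4
x_2 = 1.8750, f(x_2) = 1.788911, coefficient = 2
x_3 = 2.0625, f(x_3) = 1.818155, coefficient = 4
x_4 = 2.2500, f(x_4) = 1.750665, coefficient = 2
x_5 = 2.4375, f(x_5) = 1.577897, coefficient = 4
x_6 = 2.6250, f(x_6) = 1.296541, coefficient = 2
x_7 = 2.8125, f(x_7) = 0.908956, coefficient = 4
x_8 = 3.0000, f(x_8) = 0.423360, coefficient = 1

I ≈ (0.187500/3) × 35.515957 = 2.219747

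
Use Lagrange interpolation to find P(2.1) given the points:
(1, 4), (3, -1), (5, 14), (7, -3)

Lagrange interpolation formula:
P(x) = Σ yᵢ × Lᵢ(x)
where Lᵢ(x) = Π_{j≠i} (x - xⱼ)/(xᵢ - xⱼ)

L_0(2.1) = (2.1 - 3)/(1 - 3) × (2.1 - 5)/(1 - 5) × (2.1 - 7)/(1 - 7) = 0.266437
L_1(2.1) = (2.1 - 1)/(3 - 1) × (2.1 - 5)/(3 - 5) × (2.1 - 7)/(3 - 7) = 0.976938
L_2(2.1) = (2.1 - 1)/(5 - 1) × (2.1 - 3)/(5 - 3) × (2.1 - 7)/(5 - 7) = -0.303187
L_3(2.1) = (2.1 - 1)/(7 - 1) × (2.1 - 3)/(7 - 3) × (2.1 - 5)/(7 - 5) = 0.059812

P(2.1) = 4×L_0(2.1) + (-1)×L_1(2.1) + 14×L_2(2.1) + (-3)×L_3(2.1)
P(2.1) = -4.335250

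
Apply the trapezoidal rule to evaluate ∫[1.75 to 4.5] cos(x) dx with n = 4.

f(x) = cos(x)
a = 1.75, b = 4.5, n = 4
h = (b - a)/n = 0.687500

Trapezoidal rule: (h/2)[f(x₀) + 2f(x₁) + 2f(x₂) + ... + f(xₙ)]

x_0 = 1.7500, f(x_0) = -0.178246, coefficient = 1
x_1 = 2.4375, f(x_1) = -0.762199, coefficient = 2
x_2 = 3.1250, f(x_2) = -0.999862, coefficient = 2
x_3 = 3.8125, f(x_3) = -0.783258, coefficient = 2
x_4 = 4.5000, f(x_4) = -0.210796, coefficient = 1

I ≈ (0.687500/2) × -5.479681 = -1.883640
Exact value: -1.961516
Error: 0.077876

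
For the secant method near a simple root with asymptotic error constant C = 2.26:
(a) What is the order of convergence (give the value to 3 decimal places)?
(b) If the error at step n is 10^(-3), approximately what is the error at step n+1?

(a) Secant method has superlinear convergence with order φ = (1+√5)/2 ≈ 1.618.
    This means |e_{n+1}| ≈ C|e_n|^1.618.

(b) With |e_n| = 10^(-3) and C = 2.26:
    |e_{n+1}| ≈ 2.26 × (10^(-3))^1.618 = 2.26 × 10^(-4.85)

(a) ≈ 1.618 (golden ratio); (b) |e_{n+1}| ≈ 3.162e-05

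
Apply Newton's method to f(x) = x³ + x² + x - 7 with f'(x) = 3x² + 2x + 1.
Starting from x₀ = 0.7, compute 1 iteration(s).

f(x) = x³ + x² + x - 7
f'(x) = 3x² + 2x + 1
x₀ = 0.7

Newton-Raphson formula: x_{n+1} = x_n - f(x_n)/f'(x_n)

Iteration 1:
  f(0.700000) = -5.467000
  f'(0.700000) = 3.870000
  x_1 = 0.700000 - (-5.467000)/3.870000 = 2.112661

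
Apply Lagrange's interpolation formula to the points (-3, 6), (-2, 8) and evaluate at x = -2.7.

Lagrange interpolation formula:
P(x) = Σ yᵢ × Lᵢ(x)
where Lᵢ(x) = Π_{j≠i} (x - xⱼ)/(xᵢ - xⱼ)

L_0(-2.7) = (-2.7 - (-2))/(-3 - (-2)) = 0.700000
L_1(-2.7) = (-2.7 - (-3))/(-2 - (-3)) = 0.300000

P(-2.7) = 6×L_0(-2.7) + 8×L_1(-2.7)
P(-2.7) = 6.600000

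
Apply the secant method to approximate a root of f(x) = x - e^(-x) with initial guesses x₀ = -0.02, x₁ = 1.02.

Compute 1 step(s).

f(x) = x - e^(-x)
x₀ = -0.02, x₁ = 1.02

Secant formula: x_{n+1} = x_n - f(x_n)(x_n - x_{n-1})/(f(x_n) - f(x_{n-1}))

Iteration 1:
  f(-0.020000) = -1.040201
  f(1.020000) = 0.659405
  x_2 = 1.020000 - 0.659405×(1.020000 - (-0.020000))/(0.659405 - (-1.040201))
       = 0.616506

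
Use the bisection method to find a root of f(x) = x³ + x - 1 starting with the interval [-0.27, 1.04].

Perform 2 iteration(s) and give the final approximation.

f(x) = x³ + x - 1
Initial interval: [-0.27, 1.04]

Iteration 1:
  c_1 = (-0.270000 + 1.040000)/2 = 0.385000
  f(c_1) = f(0.385000) = -0.557933
  f(a) × f(c) ≥ 0, new interval: [0.385000, 1.040000]
Iteration 2:
  c_2 = (0.385000 + 1.040000)/2 = 0.712500
  f(c_2) = f(0.712500) = 0.074205
  f(a) × f(c) < 0, new interval: [0.385000, 0.712500]

After 2 iteration(s), the approximation is c_2 = 0.712500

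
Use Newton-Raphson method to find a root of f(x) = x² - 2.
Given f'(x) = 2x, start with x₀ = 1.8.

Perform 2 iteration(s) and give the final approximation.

f(x) = x² - 2
f'(x) = 2x
x₀ = 1.8

Newton-Raphson formula: x_{n+1} = x_n - f(x_n)/f'(x_n)

Iteration 1:
  f(1.800000) = 1.240000
  f'(1.800000) = 3.600000
  x_1 = 1.800000 - 1.240000/3.600000 = 1.455556
Iteration 2:
  f(1.455556) = 0.118642
  f'(1.455556) = 2.911111
  x_2 = 1.455556 - 0.118642/2.911111 = 1.414801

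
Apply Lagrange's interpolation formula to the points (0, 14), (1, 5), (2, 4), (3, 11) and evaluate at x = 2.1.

Lagrange interpolation formula:
P(x) = Σ yᵢ × Lᵢ(x)
where Lᵢ(x) = Π_{j≠i} (x - xⱼ)/(xᵢ - xⱼ)

L_0(2.1) = (2.1 - 1)/(0 - 1) × (2.1 - 2)/(0 - 2) × (2.1 - 3)/(0 - 3) = 0.016500
L_1(2.1) = (2.1 - 0)/(1 - 0) × (2.1 - 2)/(1 - 2) × (2.1 - 3)/(1 - 3) = -0.094500
L_2(2.1) = (2.1 - 0)/(2 - 0) × (2.1 - 1)/(2 - 1) × (2.1 - 3)/(2 - 3) = 1.039500
L_3(2.1) = (2.1 - 0)/(3 - 0) × (2.1 - 1)/(3 - 1) × (2.1 - 2)/(3 - 2) = 0.038500

P(2.1) = 14×L_0(2.1) + 5×L_1(2.1) + 4×L_2(2.1) + 11×L_3(2.1)
P(2.1) = 4.340000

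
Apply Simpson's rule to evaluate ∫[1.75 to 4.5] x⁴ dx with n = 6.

f(x) = x⁴
a = 1.75, b = 4.5, n = 6
h = (b - a)/n = 0.458333

Simpson's rule: (h/3)[f(x₀) + 4f(x₁) + 2f(x₂) + ... + f(xₙ)]

x_0 = 1.7500, f(x_0) = 9.378906, coefficient = 1
x_1 = 2.2083, f(x_1) = 23.782555, coefficient = 4
x_2 = 2.6667, f(x_2) = 50.567901, coefficient = 2
x_3 = 3.1250, f(x_3) = 95.367432, coefficient = 4
x_4 = 3.5833, f(x_4) = 164.872733, coefficient = 2
x_5 = 4.0417, f(x_5) = 266.834494, coefficient = 4
x_6 = 4.5000, f(x_6) = 410.062500, coefficient = 1

I ≈ (0.458333/3) × 2394.260598 = 365.789814
Exact value: 365.773633
Error: 0.016181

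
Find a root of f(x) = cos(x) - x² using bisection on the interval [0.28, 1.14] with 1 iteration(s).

f(x) = cos(x) - x²
Initial interval: [0.28, 1.14]

Iteration 1:
  c_1 = (0.280000 + 1.140000)/2 = 0.710000
  f(c_1) = f(0.710000) = 0.254262
  f(a) × f(c) ≥ 0, new interval: [0.710000, 1.140000]

After 1 iteration(s), the approximation is c_1 = 0.710000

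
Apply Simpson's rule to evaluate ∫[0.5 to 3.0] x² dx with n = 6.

f(x) = x²
a = 0.5, b = 3.0, n = 6
h = (b - a)/n = 0.416667

Simpson's rule: (h/3)[f(x₀) + 4f(x₁) + 2f(x₂) + ... + f(xₙ)]

x_0 = 0.5000, f(x_0) = 0.250000, coefficient = 1
x_1 = 0.9167, f(x_1) = 0.840278, coefficient = 4
x_2 = 1.3333, f(x_2) = 1.777778, coefficient = 2
x_3 = 1.7500, f(x_3) = 3.062500, coefficient = 4
x_4 = 2.1667, f(x_4) = 4.694444, coefficient = 2
x_5 = 2.5833, f(x_5) = 6.673611, coefficient = 4
x_6 = 3.0000, f(x_6) = 9.000000, coefficient = 1

I ≈ (0.416667/3) × 64.500000 = 8.958333
Exact value: 8.958333
Error: 0.000000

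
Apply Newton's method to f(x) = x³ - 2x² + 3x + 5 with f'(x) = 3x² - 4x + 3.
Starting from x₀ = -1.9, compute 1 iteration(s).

f(x) = x³ - 2x² + 3x + 5
f'(x) = 3x² - 4x + 3
x₀ = -1.9

Newton-Raphson formula: x_{n+1} = x_n - f(x_n)/f'(x_n)

Iteration 1:
  f(-1.900000) = -14.779000
  f'(-1.900000) = 21.430000
  x_1 = -1.900000 - (-14.779000)/21.430000 = -1.210359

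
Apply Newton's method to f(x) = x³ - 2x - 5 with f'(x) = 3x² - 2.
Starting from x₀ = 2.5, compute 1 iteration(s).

f(x) = x³ - 2x - 5
f'(x) = 3x² - 2
x₀ = 2.5

Newton-Raphson formula: x_{n+1} = x_n - f(x_n)/f'(x_n)

Iteration 1:
  f(2.500000) = 5.625000
  f'(2.500000) = 16.750000
  x_1 = 2.500000 - 5.625000/16.750000 = 2.164179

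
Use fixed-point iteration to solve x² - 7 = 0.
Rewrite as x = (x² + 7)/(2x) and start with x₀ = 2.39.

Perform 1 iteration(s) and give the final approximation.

Equation: x² - 7 = 0
Fixed-point form: x = (x² + 7)/(2x)
x₀ = 2.39

x_1 = g(2.390000) = 2.659435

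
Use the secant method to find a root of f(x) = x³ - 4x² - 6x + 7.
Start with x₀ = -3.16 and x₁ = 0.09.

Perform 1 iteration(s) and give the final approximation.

f(x) = x³ - 4x² - 6x + 7
x₀ = -3.16, x₁ = 0.09

Secant formula: x_{n+1} = x_n - f(x_n)(x_n - x_{n-1})/(f(x_n) - f(x_{n-1}))

Iteration 1:
  f(-3.160000) = -45.536896
  f(0.090000) = 6.428329
  x_2 = 0.090000 - 6.428329×(0.090000 - (-3.160000))/(6.428329 - (-45.536896))
       = -0.312039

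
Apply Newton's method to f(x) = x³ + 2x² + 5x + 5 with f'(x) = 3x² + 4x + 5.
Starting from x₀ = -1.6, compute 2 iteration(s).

f(x) = x³ + 2x² + 5x + 5
f'(x) = 3x² + 4x + 5
x₀ = -1.6

Newton-Raphson formula: x_{n+1} = x_n - f(x_n)/f'(x_n)

Iteration 1:
  f(-1.600000) = -1.976000
  f'(-1.600000) = 6.280000
  x_1 = -1.600000 - (-1.976000)/6.280000 = -1.285350
Iteration 2:
  f(-1.285350) = -0.246061
  f'(-1.285350) = 4.814975
  x_2 = -1.285350 - (-0.246061)/4.814975 = -1.234247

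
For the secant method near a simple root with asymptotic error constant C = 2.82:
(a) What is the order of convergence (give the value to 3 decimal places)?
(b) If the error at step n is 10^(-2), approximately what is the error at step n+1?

(a) Secant method has superlinear convergence with order φ = (1+√5)/2 ≈ 1.618.
    This means |e_{n+1}| ≈ C|e_n|^1.618.

(b) With |e_n| = 10^(-2) and C = 2.82:
    |e_{n+1}| ≈ 2.82 × (10^(-2))^1.618 = 2.82 × 10^(-3.24)

(a) ≈ 1.618 (golden ratio); (b) |e_{n+1}| ≈ 1.637e-03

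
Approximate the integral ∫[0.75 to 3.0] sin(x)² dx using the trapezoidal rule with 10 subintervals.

f(x) = sin(x)²
a = 0.75, b = 3.0, n = 10
h = (b - a)/n = 0.225000

Trapezoidal rule: (h/2)[f(x₀) + 2f(x₁) + 2f(x₂) + ... + f(xₙ)]

x_0 = 0.7500, f(x_0) = 0.464631, coefficient = 1
x_1 = 0.9750, f(x_1) = 0.685090, coefficient = 2
x_2 = 1.2000, f(x_2) = 0.868697, coefficient = 2
x_3 = 1.4250, f(x_3) = 0.978894, coefficient = 2
x_4 = 1.6500, f(x_4) = 0.993740, coefficient = 2
x_5 = 1.8750, f(x_5) = 0.910280, coefficient = 2
x_6 = 2.1000, f(x_6) = 0.745130, coefficient = 2
x_7 = 2.3250, f(x_7) = 0.531174, coefficient = 2
x_8 = 2.5500, f(x_8) = 0.311011, coefficient = 2
x_9 = 2.7750, f(x_9) = 0.128477, coefficient = 2
x_10 = 3.0000, f(x_10) = 0.019915, coefficient = 1

I ≈ (0.225000/2) × 12.789532 = 1.438822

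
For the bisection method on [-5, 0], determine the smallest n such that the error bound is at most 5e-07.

We need (b-a)/2^n ≤ 5e-07
(0 - (-5))/2^n ≤ 5e-07
5/2^n ≤ 5e-07
2^n ≥ 10000000
n ≥ log₂(10000000) = 23.25
n ≥ 24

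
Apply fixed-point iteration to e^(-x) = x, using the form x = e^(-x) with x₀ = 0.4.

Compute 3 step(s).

Equation: e^(-x) = x
Fixed-point form: x = e^(-x)
x₀ = 0.4

x_1 = g(0.400000) = 0.670320
x_2 = g(0.670320) = 0.511545
x_3 = g(0.511545) = 0.599569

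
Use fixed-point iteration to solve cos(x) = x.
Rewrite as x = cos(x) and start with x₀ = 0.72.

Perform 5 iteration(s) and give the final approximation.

Equation: cos(x) = x
Fixed-point form: x = cos(x)
x₀ = 0.72

x_1 = g(0.720000) = 0.751806
x_2 = g(0.751806) = 0.730457
x_3 = g(0.730457) = 0.744870
x_4 = g(0.744870) = 0.735176
x_5 = g(0.735176) = 0.741713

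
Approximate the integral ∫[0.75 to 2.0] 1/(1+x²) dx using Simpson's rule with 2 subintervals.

f(x) = 1/(1+x²)
a = 0.75, b = 2.0, n = 2
h = (b - a)/n = 0.625000

Simpson's rule: (h/3)[f(x₀) + 4f(x₁) + 2f(x₂) + ... + f(xₙ)]

x_0 = 0.7500, f(x_0) = 0.640000, coefficient = 1
x_1 = 1.3750, f(x_1) = 0.345946, coefficient = 4
x_2 = 2.0000, f(x_2) = 0.200000, coefficient = 1

I ≈ (0.625000/3) × 2.223784 = 0.463288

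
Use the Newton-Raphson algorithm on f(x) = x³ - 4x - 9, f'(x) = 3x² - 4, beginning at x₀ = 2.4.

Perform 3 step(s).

f(x) = x³ - 4x - 9
f'(x) = 3x² - 4
x₀ = 2.4

Newton-Raphson formula: x_{n+1} = x_n - f(x_n)/f'(x_n)

Iteration 1:
  f(2.400000) = -4.776000
  f'(2.400000) = 13.280000
  x_1 = 2.400000 - (-4.776000)/13.280000 = 2.759639
Iteration 2:
  f(2.759639) = 0.977763
  f'(2.759639) = 18.846815
  x_2 = 2.759639 - 0.977763/18.846815 = 2.707759
Iteration 3:
  f(2.707759) = 0.022143
  f'(2.707759) = 17.995878
  x_3 = 2.707759 - 0.022143/17.995878 = 2.706529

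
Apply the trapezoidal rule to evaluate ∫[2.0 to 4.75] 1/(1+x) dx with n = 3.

f(x) = 1/(1+x)
a = 2.0, b = 4.75, n = 3
h = (b - a)/n = 0.916667

Trapezoidal rule: (h/2)[f(x₀) + 2f(x₁) + 2f(x₂) + ... + f(xₙ)]

x_0 = 2.0000, f(x_0) = 0.333333, coefficient = 1
x_1 = 2.9167, f(x_1) = 0.255319, coefficient = 2
x_2 = 3.8333, f(x_2) = 0.206897, coefficient = 2
x_3 = 4.7500, f(x_3) = 0.173913, coefficient = 1

I ≈ (0.916667/2) × 1.431678 = 0.656186
Exact value: 0.650588
Error: 0.005598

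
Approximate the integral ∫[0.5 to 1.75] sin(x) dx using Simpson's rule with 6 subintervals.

f(x) = sin(x)
a = 0.5, b = 1.75, n = 6
h = (b - a)/n = 0.208333

Simpson's rule: (h/3)[f(x₀) + 4f(x₁) + 2f(x₂) + ... + f(xₙ)]

x_0 = 0.5000, f(x_0) = 0.479426, coefficient = 1
x_1 = 0.7083, f(x_1) = 0.650569, coefficient = 4
x_2 = 0.9167, f(x_2) = 0.793578, coefficient = 2
x_3 = 1.1250, f(x_3) = 0.902268, coefficient = 4
x_4 = 1.3333, f(x_4) = 0.971938, coefficient = 2
x_5 = 1.5417, f(x_5) = 0.999576, coefficient = 4
x_6 = 1.7500, f(x_6) = 0.983986, coefficient = 1

I ≈ (0.208333/3) × 15.204092 = 1.055840
Exact value: 1.055829
Error: 0.000011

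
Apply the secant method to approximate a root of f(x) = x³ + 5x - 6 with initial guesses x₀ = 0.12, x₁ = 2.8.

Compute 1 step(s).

f(x) = x³ + 5x - 6
x₀ = 0.12, x₁ = 2.8

Secant formula: x_{n+1} = x_n - f(x_n)(x_n - x_{n-1})/(f(x_n) - f(x_{n-1}))

Iteration 1:
  f(0.120000) = -5.398272
  f(2.800000) = 29.952000
  x_2 = 2.800000 - 29.952000×(2.800000 - 0.120000)/(29.952000 - (-5.398272))
       = 0.529258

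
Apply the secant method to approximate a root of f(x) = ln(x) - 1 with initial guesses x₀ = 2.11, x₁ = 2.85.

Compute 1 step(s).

f(x) = ln(x) - 1
x₀ = 2.11, x₁ = 2.85

Secant formula: x_{n+1} = x_n - f(x_n)(x_n - x_{n-1})/(f(x_n) - f(x_{n-1}))

Iteration 1:
  f(2.110000) = -0.253312
  f(2.850000) = 0.047319
  x_2 = 2.850000 - 0.047319×(2.850000 - 2.110000)/(0.047319 - (-0.253312))
       = 2.733525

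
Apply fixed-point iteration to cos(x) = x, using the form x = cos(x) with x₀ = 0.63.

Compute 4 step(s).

Equation: cos(x) = x
Fixed-point form: x = cos(x)
x₀ = 0.63

x_1 = g(0.630000) = 0.808028
x_2 = g(0.808028) = 0.690926
x_3 = g(0.690926) = 0.770656
x_4 = g(0.770656) = 0.717454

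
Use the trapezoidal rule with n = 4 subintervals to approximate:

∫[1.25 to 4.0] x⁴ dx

f(x) = x⁴
a = 1.25, b = 4.0, n = 4
h = (b - a)/n = 0.687500

Trapezoidal rule: (h/2)[f(x₀) + 2f(x₁) + 2f(x₂) + ... + f(xₙ)]

x_0 = 1.2500, f(x_0) = 2.441406, coefficient = 1
x_1 = 1.9375, f(x_1) = 14.091812, coefficient = 2
x_2 = 2.6250, f(x_2) = 47.480713, coefficient = 2
x_3 = 3.3125, f(x_3) = 120.399185, coefficient = 2
x_4 = 4.0000, f(x_4) = 256.000000, coefficient = 1

I ≈ (0.687500/2) × 622.384827 = 213.944784
Exact value: 204.189648
Error: 9.755136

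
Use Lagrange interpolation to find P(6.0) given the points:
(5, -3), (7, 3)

Lagrange interpolation formula:
P(x) = Σ yᵢ × Lᵢ(x)
where Lᵢ(x) = Π_{j≠i} (x - xⱼ)/(xᵢ - xⱼ)

L_0(6.0) = (6.0 - 7)/(5 - 7) = 0.500000
L_1(6.0) = (6.0 - 5)/(7 - 5) = 0.500000

P(6.0) = (-3)×L_0(6.0) + 3×L_1(6.0)
P(6.0) = 0.000000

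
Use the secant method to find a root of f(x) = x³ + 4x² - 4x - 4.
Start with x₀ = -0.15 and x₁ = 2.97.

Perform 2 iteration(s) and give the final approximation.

f(x) = x³ + 4x² - 4x - 4
x₀ = -0.15, x₁ = 2.97

Secant formula: x_{n+1} = x_n - f(x_n)(x_n - x_{n-1})/(f(x_n) - f(x_{n-1}))

Iteration 1:
  f(-0.150000) = -3.313375
  f(2.970000) = 45.601673
  x_2 = 2.970000 - 45.601673×(2.970000 - (-0.150000))/(45.601673 - (-3.313375))
       = 0.061340
Iteration 2:
  f(2.970000) = 45.601673
  f(0.061340) = -4.230081
  x_3 = 0.061340 - (-4.230081)×(0.061340 - 2.970000)/(-4.230081 - 45.601673)
       = 0.308249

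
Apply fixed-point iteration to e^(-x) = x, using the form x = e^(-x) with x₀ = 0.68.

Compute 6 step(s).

Equation: e^(-x) = x
Fixed-point form: x = e^(-x)
x₀ = 0.68

x_1 = g(0.680000) = 0.506617
x_2 = g(0.506617) = 0.602531
x_3 = g(0.602531) = 0.547425
x_4 = g(0.547425) = 0.578438
x_5 = g(0.578438) = 0.560774
x_6 = g(0.560774) = 0.570767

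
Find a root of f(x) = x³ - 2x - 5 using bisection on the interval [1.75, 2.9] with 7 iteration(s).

f(x) = x³ - 2x - 5
Initial interval: [1.75, 2.9]

Iteration 1:
  c_1 = (1.750000 + 2.900000)/2 = 2.325000
  f(c_1) = f(2.325000) = 2.918078
  f(a) × f(c) < 0, new interval: [1.750000, 2.325000]
Iteration 2:
  c_2 = (1.750000 + 2.325000)/2 = 2.037500
  f(c_2) = f(2.037500) = -0.616510
  f(a) × f(c) ≥ 0, new interval: [2.037500, 2.325000]
Iteration 3:
  c_3 = (2.037500 + 2.325000)/2 = 2.181250
  f(c_3) = f(2.181250) = 1.015564
  f(a) × f(c) < 0, new interval: [2.037500, 2.181250]
Iteration 4:
  c_4 = (2.037500 + 2.181250)/2 = 2.109375
  f(c_4) = f(2.109375) = 0.166836
  f(a) × f(c) < 0, new interval: [2.037500, 2.109375]
Iteration 5:
  c_5 = (2.037500 + 2.109375)/2 = 2.073437
  f(c_5) = f(2.073437) = -0.232871
  f(a) × f(c) ≥ 0, new interval: [2.073437, 2.109375]
Iteration 6:
  c_6 = (2.073437 + 2.109375)/2 = 2.091406
  f(c_6) = f(2.091406) = -0.035043
  f(a) × f(c) ≥ 0, new interval: [2.091406, 2.109375]
Iteration 7:
  c_7 = (2.091406 + 2.109375)/2 = 2.100391
  f(c_7) = f(2.100391) = 0.065388
  f(a) × f(c) < 0, new interval: [2.091406, 2.100391]

After 7 iteration(s), the approximation is c_7 = 2.100391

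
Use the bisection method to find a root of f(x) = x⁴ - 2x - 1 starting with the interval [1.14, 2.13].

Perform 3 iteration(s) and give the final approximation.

f(x) = x⁴ - 2x - 1
Initial interval: [1.14, 2.13]

Iteration 1:
  c_1 = (1.140000 + 2.130000)/2 = 1.635000
  f(c_1) = f(1.635000) = 2.876132
  f(a) × f(c) < 0, new interval: [1.140000, 1.635000]
Iteration 2:
  c_2 = (1.140000 + 1.635000)/2 = 1.387500
  f(c_2) = f(1.387500) = -0.068773
  f(a) × f(c) ≥ 0, new interval: [1.387500, 1.635000]
Iteration 3:
  c_3 = (1.387500 + 1.635000)/2 = 1.511250
  f(c_3) = f(1.511250) = 1.193592
  f(a) × f(c) < 0, new interval: [1.387500, 1.511250]

After 3 iteration(s), the approximation is c_3 = 1.511250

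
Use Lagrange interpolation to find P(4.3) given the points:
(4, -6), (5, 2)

Lagrange interpolation formula:
P(x) = Σ yᵢ × Lᵢ(x)
where Lᵢ(x) = Π_{j≠i} (x - xⱼ)/(xᵢ - xⱼ)

L_0(4.3) = (4.3 - 5)/(4 - 5) = 0.700000
L_1(4.3) = (4.3 - 4)/(5 - 4) = 0.300000

P(4.3) = (-6)×L_0(4.3) + 2×L_1(4.3)
P(4.3) = -3.600000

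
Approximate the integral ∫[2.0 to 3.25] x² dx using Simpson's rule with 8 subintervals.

f(x) = x²
a = 2.0, b = 3.25, n = 8
h = (b - a)/n = 0.156250

Simpson's rule: (h/3)[f(x₀) + 4f(x₁) + 2f(x₂) + ... + f(xₙ)]

x_0 = 2.0000, f(x_0) = 4.000000, coefficient = 1
x_1 = 2.1562, f(x_1) = 4.649414, coefficient = 4
x_2 = 2.3125, f(x_2) = 5.347656, coefficient = 2
x_3 = 2.4688, f(x_3) = 6.094727, coefficient = 4
x_4 = 2.6250, f(x_4) = 6.890625, coefficient = 2
x_5 = 2.7812, f(x_5) = 7.735352, coefficient = 4
x_6 = 2.9375, f(x_6) = 8.628906, coefficient = 2
x_7 = 3.0938, f(x_7) = 9.571289, coefficient = 4
x_8 = 3.2500, f(x_8) = 10.562500, coefficient = 1

I ≈ (0.156250/3) × 168.500000 = 8.776042
Exact value: 8.776042
Error: 0.000000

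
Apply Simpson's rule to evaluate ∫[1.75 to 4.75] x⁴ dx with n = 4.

f(x) = x⁴
a = 1.75, b = 4.75, n = 4
h = (b - a)/n = 0.750000

Simpson's rule: (h/3)[f(x₀) + 4f(x₁) + 2f(x₂) + ... + f(xₙ)]

x_0 = 1.7500, f(x_0) = 9.378906, coefficient = 1
x_1 = 2.5000, f(x_1) = 39.062500, coefficient = 4
x_2 = 3.2500, f(x_2) = 111.566406, coefficient = 2
x_3 = 4.0000, f(x_3) = 256.000000, coefficient = 4
x_4 = 4.7500, f(x_4) = 509.066406, coefficient = 1

I ≈ (0.750000/3) × 1921.828125 = 480.457031
Exact value: 480.330469
Error: 0.126563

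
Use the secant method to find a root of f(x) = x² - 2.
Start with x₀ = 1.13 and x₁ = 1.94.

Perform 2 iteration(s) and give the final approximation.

f(x) = x² - 2
x₀ = 1.13, x₁ = 1.94

Secant formula: x_{n+1} = x_n - f(x_n)(x_n - x_{n-1})/(f(x_n) - f(x_{n-1}))

Iteration 1:
  f(1.130000) = -0.723100
  f(1.940000) = 1.763600
  x_2 = 1.940000 - 1.763600×(1.940000 - 1.130000)/(1.763600 - (-0.723100))
       = 1.365537
Iteration 2:
  f(1.940000) = 1.763600
  f(1.365537) = -0.135307
  x_3 = 1.365537 - (-0.135307)×(1.365537 - 1.940000)/(-0.135307 - 1.763600)
       = 1.406471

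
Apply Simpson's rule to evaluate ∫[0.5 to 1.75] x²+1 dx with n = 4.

f(x) = x²+1
a = 0.5, b = 1.75, n = 4
h = (b - a)/n = 0.312500

Simpson's rule: (h/3)[f(x₀) + 4f(x₁) + 2f(x₂) + ... + f(xₙ)]

x_0 = 0.5000, f(x_0) = 1.250000, coefficient = 1
x_1 = 0.8125, f(x_1) = 1.660156, coefficient = 4
x_2 = 1.1250, f(x_2) = 2.265625, coefficient = 2
x_3 = 1.4375, f(x_3) = 3.066406, coefficient = 4
x_4 = 1.7500, f(x_4) = 4.062500, coefficient = 1

I ≈ (0.312500/3) × 28.750000 = 2.994792
Exact value: 2.994792
Error: 0.000000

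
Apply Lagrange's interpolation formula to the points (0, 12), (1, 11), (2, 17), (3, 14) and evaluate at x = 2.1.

Lagrange interpolation formula:
P(x) = Σ yᵢ × Lᵢ(x)
where Lᵢ(x) = Π_{j≠i} (x - xⱼ)/(xᵢ - xⱼ)

L_0(2.1) = (2.1 - 1)/(0 - 1) × (2.1 - 2)/(0 - 2) × (2.1 - 3)/(0 - 3) = 0.016500
L_1(2.1) = (2.1 - 0)/(1 - 0) × (2.1 - 2)/(1 - 2) × (2.1 - 3)/(1 - 3) = -0.094500
L_2(2.1) = (2.1 - 0)/(2 - 0) × (2.1 - 1)/(2 - 1) × (2.1 - 3)/(2 - 3) = 1.039500
L_3(2.1) = (2.1 - 0)/(3 - 0) × (2.1 - 1)/(3 - 1) × (2.1 - 2)/(3 - 2) = 0.038500

P(2.1) = 12×L_0(2.1) + 11×L_1(2.1) + 17×L_2(2.1) + 14×L_3(2.1)
P(2.1) = 17.369000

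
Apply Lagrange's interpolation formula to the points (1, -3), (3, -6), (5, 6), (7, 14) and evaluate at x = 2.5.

Lagrange interpolation formula:
P(x) = Σ yᵢ × Lᵢ(x)
where Lᵢ(x) = Π_{j≠i} (x - xⱼ)/(xᵢ - xⱼ)

L_0(2.5) = (2.5 - 3)/(1 - 3) × (2.5 - 5)/(1 - 5) × (2.5 - 7)/(1 - 7) = 0.117188
L_1(2.5) = (2.5 - 1)/(3 - 1) × (2.5 - 5)/(3 - 5) × (2.5 - 7)/(3 - 7) = 1.054688
L_2(2.5) = (2.5 - 1)/(5 - 1) × (2.5 - 3)/(5 - 3) × (2.5 - 7)/(5 - 7) = -0.210938
L_3(2.5) = (2.5 - 1)/(7 - 1) × (2.5 - 3)/(7 - 3) × (2.5 - 5)/(7 - 5) = 0.039062

P(2.5) = (-3)×L_0(2.5) + (-6)×L_1(2.5) + 6×L_2(2.5) + 14×L_3(2.5)
P(2.5) = -7.398438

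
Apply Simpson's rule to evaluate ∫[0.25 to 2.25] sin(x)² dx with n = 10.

f(x) = sin(x)²
a = 0.25, b = 2.25, n = 10
h = (b - a)/n = 0.200000

Simpson's rule: (h/3)[f(x₀) + 4f(x₁) + 2f(x₂) + ... + f(xₙ)]

x_0 = 0.2500, f(x_0) = 0.061209, coefficient = 1
x_1 = 0.4500, f(x_1) = 0.189195, coefficient = 4
x_2 = 0.6500, f(x_2) = 0.366251, coefficient = 2
x_3 = 0.8500, f(x_3) = 0.564422, coefficient = 4
x_4 = 1.0500, f(x_4) = 0.752423, coefficient = 2
x_5 = 1.2500, f(x_5) = 0.900572, coefficient = 4
x_6 = 1.4500, f(x_6) = 0.985479, coefficient = 2
x_7 = 1.6500, f(x_7) = 0.993740, coefficient = 4
x_8 = 1.8500, f(x_8) = 0.924050, coefficient = 2
x_9 = 2.0500, f(x_9) = 0.787412, coefficient = 4
x_10 = 2.2500, f(x_10) = 0.605398, coefficient = 1

I ≈ (0.200000/3) × 20.464376 = 1.364292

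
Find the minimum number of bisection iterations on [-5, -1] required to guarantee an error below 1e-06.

We need (b-a)/2^n ≤ 1e-06
(-1 - (-5))/2^n ≤ 1e-06
4/2^n ≤ 1e-06
2^n ≥ 4000000
n ≥ log₂(4000000) = 21.93
n ≥ 22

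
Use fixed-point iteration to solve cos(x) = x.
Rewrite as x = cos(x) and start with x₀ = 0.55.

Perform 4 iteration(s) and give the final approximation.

Equation: cos(x) = x
Fixed-point form: x = cos(x)
x₀ = 0.55

x_1 = g(0.550000) = 0.852525
x_2 = g(0.852525) = 0.658084
x_3 = g(0.658084) = 0.791165
x_4 = g(0.791165) = 0.703017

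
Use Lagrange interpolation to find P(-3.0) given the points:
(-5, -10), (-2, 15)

Lagrange interpolation formula:
P(x) = Σ yᵢ × Lᵢ(x)
where Lᵢ(x) = Π_{j≠i} (x - xⱼ)/(xᵢ - xⱼ)

L_0(-3.0) = (-3.0 - (-2))/(-5 - (-2)) = 0.333333
L_1(-3.0) = (-3.0 - (-5))/(-2 - (-5)) = 0.666667

P(-3.0) = (-10)×L_0(-3.0) + 15×L_1(-3.0)
P(-3.0) = 6.666667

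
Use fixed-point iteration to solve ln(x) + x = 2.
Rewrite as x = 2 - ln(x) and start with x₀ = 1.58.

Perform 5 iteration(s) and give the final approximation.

Equation: ln(x) + x = 2
Fixed-point form: x = 2 - ln(x)
x₀ = 1.58

x_1 = g(1.580000) = 1.542575
x_2 = g(1.542575) = 1.566547
x_3 = g(1.566547) = 1.551126
x_4 = g(1.551126) = 1.561019
x_5 = g(1.561019) = 1.554661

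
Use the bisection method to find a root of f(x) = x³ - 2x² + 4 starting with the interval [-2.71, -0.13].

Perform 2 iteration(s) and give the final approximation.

f(x) = x³ - 2x² + 4
Initial interval: [-2.71, -0.13]

Iteration 1:
  c_1 = (-2.710000 + (-0.130000))/2 = -1.420000
  f(c_1) = f(-1.420000) = -2.896088
  f(a) × f(c) ≥ 0, new interval: [-1.420000, -0.130000]
Iteration 2:
  c_2 = (-1.420000 + (-0.130000))/2 = -0.775000
  f(c_2) = f(-0.775000) = 2.333266
  f(a) × f(c) < 0, new interval: [-1.420000, -0.775000]

After 2 iteration(s), the approximation is c_2 = -0.775000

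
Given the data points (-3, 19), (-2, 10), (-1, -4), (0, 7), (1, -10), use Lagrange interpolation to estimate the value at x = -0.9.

Lagrange interpolation formula:
P(x) = Σ yᵢ × Lᵢ(x)
where Lᵢ(x) = Π_{j≠i} (x - xⱼ)/(xᵢ - xⱼ)

L_0(-0.9) = (-0.9 - (-2))/(-3 - (-2)) × (-0.9 - (-1))/(-3 - (-1)) × (-0.9 - 0)/(-3 - 0) × (-0.9 - 1)/(-3 - 1) = 0.007837
L_1(-0.9) = (-0.9 - (-3))/(-2 - (-3)) × (-0.9 - (-1))/(-2 - (-1)) × (-0.9 - 0)/(-2 - 0) × (-0.9 - 1)/(-2 - 1) = -0.059850
L_2(-0.9) = (-0.9 - (-3))/(-1 - (-3)) × (-0.9 - (-2))/(-1 - (-2)) × (-0.9 - 0)/(-1 - 0) × (-0.9 - 1)/(-1 - 1) = 0.987525
L_3(-0.9) = (-0.9 - (-3))/(0 - (-3)) × (-0.9 - (-2))/(0 - (-2)) × (-0.9 - (-1))/(0 - (-1)) × (-0.9 - 1)/(0 - 1) = 0.073150
L_4(-0.9) = (-0.9 - (-3))/(1 - (-3)) × (-0.9 - (-2))/(1 - (-2)) × (-0.9 - (-1))/(1 - (-1)) × (-0.9 - 0)/(1 - 0) = -0.008663

P(-0.9) = 19×L_0(-0.9) + 10×L_1(-0.9) + (-4)×L_2(-0.9) + 7×L_3(-0.9) + (-10)×L_4(-0.9)
P(-0.9) = -3.801013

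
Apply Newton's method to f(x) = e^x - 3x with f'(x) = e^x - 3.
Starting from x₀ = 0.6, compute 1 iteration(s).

f(x) = e^x - 3x
f'(x) = e^x - 3
x₀ = 0.6

Newton-Raphson formula: x_{n+1} = x_n - f(x_n)/f'(x_n)

Iteration 1:
  f(0.600000) = 0.022119
  f'(0.600000) = -1.177881
  x_1 = 0.600000 - 0.022119/(-1.177881) = 0.618778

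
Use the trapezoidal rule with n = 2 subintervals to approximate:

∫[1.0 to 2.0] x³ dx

f(x) = x³
a = 1.0, b = 2.0, n = 2
h = (b - a)/n = 0.500000

Trapezoidal rule: (h/2)[f(x₀) + 2f(x₁) + 2f(x₂) + ... + f(xₙ)]

x_0 = 1.0000, f(x_0) = 1.000000, coefficient = 1
x_1 = 1.5000, f(x_1) = 3.375000, coefficient = 2
x_2 = 2.0000, f(x_2) = 8.000000, coefficient = 1

I ≈ (0.500000/2) × 15.750000 = 3.937500
Exact value: 3.750000
Error: 0.187500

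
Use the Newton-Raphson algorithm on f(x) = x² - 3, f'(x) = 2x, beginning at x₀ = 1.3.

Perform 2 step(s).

f(x) = x² - 3
f'(x) = 2x
x₀ = 1.3

Newton-Raphson formula: x_{n+1} = x_n - f(x_n)/f'(x_n)

Iteration 1:
  f(1.300000) = -1.310000
  f'(1.300000) = 2.600000
  x_1 = 1.300000 - (-1.310000)/2.600000 = 1.803846
Iteration 2:
  f(1.803846) = 0.253861
  f'(1.803846) = 3.607692
  x_2 = 1.803846 - 0.253861/3.607692 = 1.733480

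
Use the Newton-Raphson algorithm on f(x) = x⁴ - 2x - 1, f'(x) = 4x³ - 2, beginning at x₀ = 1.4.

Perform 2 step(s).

f(x) = x⁴ - 2x - 1
f'(x) = 4x³ - 2
x₀ = 1.4

Newton-Raphson formula: x_{n+1} = x_n - f(x_n)/f'(x_n)

Iteration 1:
  f(1.400000) = 0.041600
  f'(1.400000) = 8.976000
  x_1 = 1.400000 - 0.041600/8.976000 = 1.395365
Iteration 2:
  f(1.395365) = 0.000252
  f'(1.395365) = 8.867355
  x_2 = 1.395365 - 0.000252/8.867355 = 1.395337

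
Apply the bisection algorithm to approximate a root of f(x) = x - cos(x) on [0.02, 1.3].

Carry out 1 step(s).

f(x) = x - cos(x)
Initial interval: [0.02, 1.3]

Iteration 1:
  c_1 = (0.020000 + 1.300000)/2 = 0.660000
  f(c_1) = f(0.660000) = -0.129992
  f(a) × f(c) ≥ 0, new interval: [0.660000, 1.300000]

After 1 iteration(s), the approximation is c_1 = 0.660000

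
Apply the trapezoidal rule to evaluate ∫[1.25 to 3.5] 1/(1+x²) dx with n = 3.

f(x) = 1/(1+x²)
a = 1.25, b = 3.5, n = 3
h = (b - a)/n = 0.750000

Trapezoidal rule: (h/2)[f(x₀) + 2f(x₁) + 2f(x₂) + ... + f(xₙ)]

x_0 = 1.2500, f(x_0) = 0.390244, coefficient = 1
x_1 = 2.0000, f(x_1) = 0.200000, coefficient = 2
x_2 = 2.7500, f(x_2) = 0.116788, coefficient = 2
x_3 = 3.5000, f(x_3) = 0.075472, coefficient = 1

I ≈ (0.750000/2) × 1.099292 = 0.412235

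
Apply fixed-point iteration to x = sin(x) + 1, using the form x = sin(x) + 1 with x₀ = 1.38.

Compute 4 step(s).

Equation: x = sin(x) + 1
Fixed-point form: x = sin(x) + 1
x₀ = 1.38

x_1 = g(1.380000) = 1.981854
x_2 = g(1.981854) = 1.916699
x_3 = g(1.916699) = 1.940770
x_4 = g(1.940770) = 1.932337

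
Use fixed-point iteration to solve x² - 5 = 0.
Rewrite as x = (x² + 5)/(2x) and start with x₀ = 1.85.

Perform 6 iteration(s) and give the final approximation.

Equation: x² - 5 = 0
Fixed-point form: x = (x² + 5)/(2x)
x₀ = 1.85

x_1 = g(1.850000) = 2.276351
x_2 = g(2.276351) = 2.236424
x_3 = g(2.236424) = 2.236068
x_4 = g(2.236068) = 2.236068
x_5 = g(2.236068) = 2.236068
x_6 = g(2.236068) = 2.236068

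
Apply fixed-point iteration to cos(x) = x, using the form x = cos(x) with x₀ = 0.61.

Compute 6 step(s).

Equation: cos(x) = x
Fixed-point form: x = cos(x)
x₀ = 0.61

x_1 = g(0.610000) = 0.819648
x_2 = g(0.819648) = 0.682479
x_3 = g(0.682479) = 0.776012
x_4 = g(0.776012) = 0.713713
x_5 = g(0.713713) = 0.755937
x_6 = g(0.755937) = 0.727629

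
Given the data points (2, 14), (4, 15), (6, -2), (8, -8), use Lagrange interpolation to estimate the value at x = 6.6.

Lagrange interpolation formula:
P(x) = Σ yᵢ × Lᵢ(x)
where Lᵢ(x) = Π_{j≠i} (x - xⱼ)/(xᵢ - xⱼ)

L_0(6.6) = (6.6 - 4)/(2 - 4) × (6.6 - 6)/(2 - 6) × (6.6 - 8)/(2 - 8) = 0.045500
L_1(6.6) = (6.6 - 2)/(4 - 2) × (6.6 - 6)/(4 - 6) × (6.6 - 8)/(4 - 8) = -0.241500
L_2(6.6) = (6.6 - 2)/(6 - 2) × (6.6 - 4)/(6 - 4) × (6.6 - 8)/(6 - 8) = 1.046500
L_3(6.6) = (6.6 - 2)/(8 - 2) × (6.6 - 4)/(8 - 4) × (6.6 - 6)/(8 - 6) = 0.149500

P(6.6) = 14×L_0(6.6) + 15×L_1(6.6) + (-2)×L_2(6.6) + (-8)×L_3(6.6)
P(6.6) = -6.274500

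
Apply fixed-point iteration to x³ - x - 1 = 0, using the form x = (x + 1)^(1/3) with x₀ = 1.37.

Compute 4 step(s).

Equation: x³ - x - 1 = 0
Fixed-point form: x = (x + 1)^(1/3)
x₀ = 1.37

x_1 = g(1.370000) = 1.333264
x_2 = g(1.333264) = 1.326339
x_3 = g(1.326339) = 1.325026
x_4 = g(1.325026) = 1.324776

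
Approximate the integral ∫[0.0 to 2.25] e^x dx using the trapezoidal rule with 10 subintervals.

f(x) = e^x
a = 0.0, b = 2.25, n = 10
h = (b - a)/n = 0.225000

Trapezoidal rule: (h/2)[f(x₀) + 2f(x₁) + 2f(x₂) + ... + f(xₙ)]

x_0 = 0.0000, f(x_0) = 1.000000, coefficient = 1
x_1 = 0.2250, f(x_1) = 1.252323, coefficient = 2
x_2 = 0.4500, f(x_2) = 1.568312, coefficient = 2
x_3 = 0.6750, f(x_3) = 1.964033, coefficient = 2
x_4 = 0.9000, f(x_4) = 2.459603, coefficient = 2
x_5 = 1.1250, f(x_5) = 3.080217, coefficient = 2
x_6 = 1.3500, f(x_6) = 3.857426, coefficient = 2
x_7 = 1.5750, f(x_7) = 4.830742, coefficient = 2
x_8 = 1.8000, f(x_8) = 6.049647, coefficient = 2
x_9 = 2.0250, f(x_9) = 7.576111, coefficient = 2
x_10 = 2.2500, f(x_10) = 9.487736, coefficient = 1

I ≈ (0.225000/2) × 75.764563 = 8.523513
Exact value: 8.487736
Error: 0.035777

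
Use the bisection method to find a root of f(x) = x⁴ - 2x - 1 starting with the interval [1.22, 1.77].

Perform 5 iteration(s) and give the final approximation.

f(x) = x⁴ - 2x - 1
Initial interval: [1.22, 1.77]

Iteration 1:
  c_1 = (1.220000 + 1.770000)/2 = 1.495000
  f(c_1) = f(1.495000) = 1.005337
  f(a) × f(c) < 0, new interval: [1.220000, 1.495000]
Iteration 2:
  c_2 = (1.220000 + 1.495000)/2 = 1.357500
  f(c_2) = f(1.357500) = -0.319065
  f(a) × f(c) ≥ 0, new interval: [1.357500, 1.495000]
Iteration 3:
  c_3 = (1.357500 + 1.495000)/2 = 1.426250
  f(c_3) = f(1.426250) = 0.285425
  f(a) × f(c) < 0, new interval: [1.357500, 1.426250]
Iteration 4:
  c_4 = (1.357500 + 1.426250)/2 = 1.391875
  f(c_4) = f(1.391875) = -0.030557
  f(a) × f(c) ≥ 0, new interval: [1.391875, 1.426250]
Iteration 5:
  c_5 = (1.391875 + 1.426250)/2 = 1.409063
  f(c_5) = f(1.409063) = 0.123915
  f(a) × f(c) < 0, new interval: [1.391875, 1.409063]

After 5 iteration(s), the approximation is c_5 = 1.409063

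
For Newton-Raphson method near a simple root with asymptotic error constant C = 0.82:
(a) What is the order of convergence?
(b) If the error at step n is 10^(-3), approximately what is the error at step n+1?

(a) Newton-Raphson has quadratic (order 2) convergence near simple roots.
    This means |e_{n+1}| ≈ C|e_n|².

(b) With |e_n| = 10^(-3) and C = 0.82:
    |e_{n+1}| ≈ 0.82 × (10^(-3))² = 0.82 × 10^(-6)

(a) 2 (quadratic); (b) |e_{n+1}| ≈ 8.200e-07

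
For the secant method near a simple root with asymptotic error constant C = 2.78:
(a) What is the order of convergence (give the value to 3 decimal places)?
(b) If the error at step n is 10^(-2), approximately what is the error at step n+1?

(a) Secant method has superlinear convergence with order φ = (1+√5)/2 ≈ 1.618.
    This means |e_{n+1}| ≈ C|e_n|^1.618.

(b) With |e_n| = 10^(-2) and C = 2.78:
    |e_{n+1}| ≈ 2.78 × (10^(-2))^1.618 = 2.78 × 10^(-3.24)

(a) ≈ 1.618 (golden ratio); (b) |e_{n+1}| ≈ 1.614e-03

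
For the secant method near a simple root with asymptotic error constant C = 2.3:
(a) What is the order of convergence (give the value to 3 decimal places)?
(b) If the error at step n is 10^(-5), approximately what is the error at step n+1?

(a) Secant method has superlinear convergence with order φ = (1+√5)/2 ≈ 1.618.
    This means |e_{n+1}| ≈ C|e_n|^1.618.

(b) With |e_n| = 10^(-5) and C = 2.3:
    |e_{n+1}| ≈ 2.3 × (10^(-5))^1.618 = 2.3 × 10^(-8.09)

(a) ≈ 1.618 (golden ratio); (b) |e_{n+1}| ≈ 1.869e-08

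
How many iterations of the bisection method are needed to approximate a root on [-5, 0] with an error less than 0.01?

We need (b-a)/2^n ≤ 0.01
(0 - (-5))/2^n ≤ 0.01
5/2^n ≤ 0.01
2^n ≥ 500
n ≥ log₂(500) = 8.97
n ≥ 9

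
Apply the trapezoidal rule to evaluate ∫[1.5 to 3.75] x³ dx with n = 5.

f(x) = x³
a = 1.5, b = 3.75, n = 5
h = (b - a)/n = 0.450000

Trapezoidal rule: (h/2)[f(x₀) + 2f(x₁) + 2f(x₂) + ... + f(xₙ)]

x_0 = 1.5000, f(x_0) = 3.375000, coefficient = 1
x_1 = 1.9500, f(x_1) = 7.414875, coefficient = 2
x_2 = 2.4000, f(x_2) = 13.824000, coefficient = 2
x_3 = 2.8500, f(x_3) = 23.149125, coefficient = 2
x_4 = 3.3000, f(x_4) = 35.937000, coefficient = 2
x_5 = 3.7500, f(x_5) = 52.734375, coefficient = 1

I ≈ (0.450000/2) × 216.759375 = 48.770859
Exact value: 48.172852
Error: 0.598008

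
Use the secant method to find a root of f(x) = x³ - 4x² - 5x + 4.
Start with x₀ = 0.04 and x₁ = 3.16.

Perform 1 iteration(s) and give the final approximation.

f(x) = x³ - 4x² - 5x + 4
x₀ = 0.04, x₁ = 3.16

Secant formula: x_{n+1} = x_n - f(x_n)(x_n - x_{n-1})/(f(x_n) - f(x_{n-1}))

Iteration 1:
  f(0.040000) = 3.793664
  f(3.160000) = -20.187904
  x_2 = 3.160000 - (-20.187904)×(3.160000 - 0.040000)/(-20.187904 - 3.793664)
       = 0.533555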